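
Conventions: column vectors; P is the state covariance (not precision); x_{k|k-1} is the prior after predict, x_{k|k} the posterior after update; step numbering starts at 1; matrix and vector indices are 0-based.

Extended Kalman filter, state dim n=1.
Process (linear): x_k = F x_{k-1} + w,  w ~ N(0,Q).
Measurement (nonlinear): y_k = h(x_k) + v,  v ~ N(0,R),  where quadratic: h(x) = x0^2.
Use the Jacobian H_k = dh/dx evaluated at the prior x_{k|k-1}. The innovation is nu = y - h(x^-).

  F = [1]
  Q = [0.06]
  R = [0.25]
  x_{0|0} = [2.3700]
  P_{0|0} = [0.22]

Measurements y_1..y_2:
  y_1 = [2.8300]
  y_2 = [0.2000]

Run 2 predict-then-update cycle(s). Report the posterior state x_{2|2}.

x_post = [1.1385]

step 1: x^-=[2.3700]  P^-=[0.2800]  H_jac=[4.7400]  S=[6.5409]  K=[0.2029]  nu=[-2.7869]  x^+=[1.8045]  P^+=[0.0107]
step 2: x^-=[1.8045]  P^-=[0.0707]  H_jac=[3.6090]  S=[1.1709]  K=[0.2179]  nu=[-3.0563]  x^+=[1.1385]  P^+=[0.0151]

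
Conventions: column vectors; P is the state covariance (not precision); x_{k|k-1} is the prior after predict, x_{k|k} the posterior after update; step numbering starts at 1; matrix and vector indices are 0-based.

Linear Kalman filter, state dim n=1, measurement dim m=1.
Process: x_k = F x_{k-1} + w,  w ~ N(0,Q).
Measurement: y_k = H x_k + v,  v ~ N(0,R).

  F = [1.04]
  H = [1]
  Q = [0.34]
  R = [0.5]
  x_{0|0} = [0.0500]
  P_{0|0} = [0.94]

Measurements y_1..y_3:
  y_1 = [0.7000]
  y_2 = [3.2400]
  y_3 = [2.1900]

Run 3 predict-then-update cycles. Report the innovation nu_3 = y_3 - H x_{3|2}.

step 1: x^-=[0.0520]  P^-=[1.3567]  S=[1.8567]  K=[0.7307]  nu=[0.6480]  x^+=[0.5255]  P^+=[0.3654]
step 2: x^-=[0.5465]  P^-=[0.7352]  S=[1.2352]  K=[0.5952]  nu=[2.6935]  x^+=[2.1497]  P^+=[0.2976]
step 3: x^-=[2.2357]  P^-=[0.6619]  S=[1.1619]  K=[0.5697]  nu=[-0.0457]  x^+=[2.2096]  P^+=[0.2848]

innov = [-0.0457]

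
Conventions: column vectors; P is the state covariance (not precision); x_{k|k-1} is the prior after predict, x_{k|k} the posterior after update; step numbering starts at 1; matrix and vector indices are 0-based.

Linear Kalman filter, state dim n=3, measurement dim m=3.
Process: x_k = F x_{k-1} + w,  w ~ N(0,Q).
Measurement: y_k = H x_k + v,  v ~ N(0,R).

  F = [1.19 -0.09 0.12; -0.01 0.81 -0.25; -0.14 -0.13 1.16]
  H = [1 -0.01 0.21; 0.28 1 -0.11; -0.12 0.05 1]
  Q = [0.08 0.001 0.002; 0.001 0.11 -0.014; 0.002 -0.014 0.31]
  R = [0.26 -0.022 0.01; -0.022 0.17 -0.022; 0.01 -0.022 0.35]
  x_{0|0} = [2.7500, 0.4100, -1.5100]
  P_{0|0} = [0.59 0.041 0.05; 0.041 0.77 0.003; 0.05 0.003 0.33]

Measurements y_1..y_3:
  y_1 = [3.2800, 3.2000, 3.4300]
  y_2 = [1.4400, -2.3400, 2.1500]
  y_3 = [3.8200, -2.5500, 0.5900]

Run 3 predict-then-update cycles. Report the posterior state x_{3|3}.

step 1: x^-=[3.0544, 0.6821, -2.1899]  P^-=[0.9319 -0.0471 0.0206; -0.0471 0.6343 -0.1905; 0.0206 -0.1905 0.7630]  S=[1.2360 0.1268 0.0757; 0.1268 0.9008 -0.2839; 0.0757 -0.2839 1.1045]  K=[0.7552 0.0932 -0.1125; -0.1571 0.7558 0.0664; 0.1200 -0.1125 0.6427]  nu=[0.6923, 1.4218, 5.9523]  x^+=[3.0401, 2.0431, 1.5591]  P^+=[0.1943 -0.0536 -0.0079; -0.0536 0.1445 -0.0086; -0.0079 -0.0086 0.2281]
step 2: x^-=[3.6209, 1.2348, 1.1173]  P^-=[0.3690 -0.0691 0.0010; -0.0691 0.2234 -0.0977; 0.0010 -0.0977 0.6264]  S=[0.6589 -0.0249 0.0945; -0.0249 0.4127 -0.1816; 0.0945 -0.1816 0.9731]  K=[0.5772 0.0782 -0.0895; -0.1237 0.5262 0.0299; 0.1111 -0.1306 0.6034]  nu=[-2.4032, -4.4657, 1.4054]  x^+=[1.7586, -0.7760, 2.2817]  P^+=[0.1486 -0.0399 -0.0074; -0.0399 0.1013 -0.0122; -0.0074 -0.0122 0.2149]
step 3: x^-=[2.4364, -1.2166, 2.5015]  P^-=[0.3011 -0.0523 0.0053; -0.0523 0.1955 -0.0944; 0.0053 -0.0944 0.6084]  S=[0.5916 -0.0261 0.1040; -0.0261 0.3876 -0.1760; 0.1040 -0.1760 0.9532]  K=[0.5289 0.0813 -0.0778; -0.1071 0.4957 0.0211; 0.1160 -0.1342 0.5953]  nu=[0.8461, -1.7405, -1.5583]  x^+=[2.8637, -2.2028, 1.9055]  P^+=[0.1358 -0.0348 -0.0057; -0.0348 0.0944 -0.0135; -0.0057 -0.0135 0.2125]

x_post = [2.8637, -2.2028, 1.9055]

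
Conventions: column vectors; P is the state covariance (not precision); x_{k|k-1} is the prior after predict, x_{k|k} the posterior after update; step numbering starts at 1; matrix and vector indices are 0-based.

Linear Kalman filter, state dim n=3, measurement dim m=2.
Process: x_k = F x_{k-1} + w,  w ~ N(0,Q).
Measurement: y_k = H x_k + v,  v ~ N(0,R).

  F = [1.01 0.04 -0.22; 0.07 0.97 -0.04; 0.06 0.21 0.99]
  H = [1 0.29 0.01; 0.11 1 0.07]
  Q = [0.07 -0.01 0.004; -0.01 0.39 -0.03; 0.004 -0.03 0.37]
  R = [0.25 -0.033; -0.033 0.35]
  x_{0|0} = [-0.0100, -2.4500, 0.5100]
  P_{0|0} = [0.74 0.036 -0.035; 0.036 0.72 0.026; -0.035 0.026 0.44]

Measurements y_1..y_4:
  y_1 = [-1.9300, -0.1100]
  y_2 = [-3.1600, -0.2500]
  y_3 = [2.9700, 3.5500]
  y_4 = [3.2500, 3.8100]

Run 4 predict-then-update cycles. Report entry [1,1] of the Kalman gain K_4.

step 1: x^-=[-0.2203, -2.3976, -0.0102]  P^-=[0.8653 0.1059 -0.0679; 0.1059 1.0748 0.1274; -0.0679 0.1274 0.8432]  S=[1.2666 0.4827; 0.4827 1.4795]  K=[0.7495 -0.1119; 0.0554 0.7223; -0.0730 0.1448]  nu=[-1.0143, 2.3125]  x^+=[-1.2393, -0.7834, 0.3986]  P^+=[0.2162 -0.0855 -0.0310; -0.0855 0.2604 -0.0006; -0.0310 -0.0006 0.8157]
step 2: x^-=[-1.3707, -0.8626, 0.1557]  P^-=[0.3373 -0.0596 -0.2073; -0.0596 0.6260 -0.0172; -0.2073 -0.0172 1.1756]  S=[0.6013 0.1097; 0.1097 0.9671]  K=[0.5471 -0.1003; 0.0877 0.6293; -0.3487 0.0833]  nu=[-1.5407, 0.7525]  x^+=[-2.2891, -0.5242, 0.7556]  P^+=[0.1596 -0.0642 -0.0933; -0.0642 0.2263 -0.0262; -0.0933 -0.0262 1.1022]
step 3: x^-=[-2.4992, -0.6989, 0.5006]  P^-=[0.3233 -0.0325 -0.3302; -0.0325 0.5993 -0.0628; -0.3302 -0.0628 1.4372]  S=[0.5981 0.1185; 0.1185 0.9392]  K=[0.5370 -0.0890; 0.1134 0.6153; -0.5731 0.0739]  nu=[5.6669, 4.4888]  x^+=[0.1441, 2.7054, -2.4155]  P^+=[0.1547 -0.0554 -0.1507; -0.0554 0.2195 -0.0258; -0.1507 -0.0258 1.2456]
step 4: x^-=[0.7852, 2.7309, -1.8146]  P^-=[0.3514 -0.0200 -0.4165; -0.0200 0.5946 -0.0727; -0.4165 -0.0727 1.5710]  S=[0.6312 0.1267; 0.1267 0.9356]  K=[0.5584 -0.0869; 0.1175 0.6119; -0.6850 0.0837]  nu=[1.6910, 1.1197]  x^+=[1.6321, 3.6147, -2.8793]  P^+=[0.1599 -0.0537 -0.1817; -0.0537 0.2174 -0.0179; -0.1817 -0.0179 1.2828]

K[1,1] = 0.6119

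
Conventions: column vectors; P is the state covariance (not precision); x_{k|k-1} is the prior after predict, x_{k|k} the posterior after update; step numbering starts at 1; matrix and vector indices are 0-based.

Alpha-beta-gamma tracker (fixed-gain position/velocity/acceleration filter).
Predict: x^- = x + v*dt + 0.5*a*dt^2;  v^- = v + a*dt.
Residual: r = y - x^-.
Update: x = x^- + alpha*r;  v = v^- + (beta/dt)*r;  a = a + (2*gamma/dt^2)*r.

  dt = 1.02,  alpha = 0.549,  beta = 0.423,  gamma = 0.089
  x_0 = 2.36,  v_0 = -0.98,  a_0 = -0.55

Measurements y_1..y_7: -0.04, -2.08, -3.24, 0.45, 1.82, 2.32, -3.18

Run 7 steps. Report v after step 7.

v_post = 0.9043

step 1: x_pred=1.0743  r=-1.1143  x^+=0.4625  v^+=-2.0031  a^+=-0.7406
step 2: x_pred=-1.9659  r=-0.1141  x^+=-2.0285  v^+=-2.8059  a^+=-0.7602
step 3: x_pred=-5.2860  r=2.0460  x^+=-4.1627  v^+=-2.7328  a^+=-0.4101
step 4: x_pred=-7.1635  r=7.6135  x^+=-2.9837  v^+=0.0063  a^+=0.8925
step 5: x_pred=-2.5130  r=4.3330  x^+=-0.1342  v^+=2.7135  a^+=1.6338
step 6: x_pred=3.4835  r=-1.1635  x^+=2.8447  v^+=3.8975  a^+=1.4347
step 7: x_pred=7.5665  r=-10.7465  x^+=1.6667  v^+=0.9043  a^+=-0.4039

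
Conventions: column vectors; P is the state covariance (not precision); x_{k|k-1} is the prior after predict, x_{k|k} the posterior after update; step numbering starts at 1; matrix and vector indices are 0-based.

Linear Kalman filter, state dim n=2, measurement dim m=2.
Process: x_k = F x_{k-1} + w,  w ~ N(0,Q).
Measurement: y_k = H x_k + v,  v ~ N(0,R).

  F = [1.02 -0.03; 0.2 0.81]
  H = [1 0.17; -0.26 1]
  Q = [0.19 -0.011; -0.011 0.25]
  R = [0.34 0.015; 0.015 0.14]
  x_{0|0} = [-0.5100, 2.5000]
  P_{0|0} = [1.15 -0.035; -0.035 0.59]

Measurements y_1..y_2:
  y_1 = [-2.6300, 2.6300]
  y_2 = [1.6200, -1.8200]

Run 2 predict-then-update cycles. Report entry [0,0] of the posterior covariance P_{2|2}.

step 1: x^-=[-0.5952, 1.9230]  P^-=[1.3891 0.1806; 0.1806 0.6718]  S=[1.8099 -0.0594; -0.0594 0.8118]  K=[0.7790 -0.1655; 0.1886 0.7835]  nu=[-2.3617, 0.5522]  x^+=[-2.5264, 1.9103]  P^+=[0.2532 0.0543; 0.0543 0.1266]
step 2: x^-=[-2.6343, 1.0421]  P^-=[0.4502 0.0821; 0.0821 0.3608]  S=[0.8285 0.0378; 0.0378 0.4885]  K=[0.5654 -0.1152; 0.1420 0.6839]  nu=[4.0771, -3.5470]  x^+=[0.0798, -0.8048]  P^+=[0.1837 0.0401; 0.0401 0.1083]

P_post[0,0] = 0.1837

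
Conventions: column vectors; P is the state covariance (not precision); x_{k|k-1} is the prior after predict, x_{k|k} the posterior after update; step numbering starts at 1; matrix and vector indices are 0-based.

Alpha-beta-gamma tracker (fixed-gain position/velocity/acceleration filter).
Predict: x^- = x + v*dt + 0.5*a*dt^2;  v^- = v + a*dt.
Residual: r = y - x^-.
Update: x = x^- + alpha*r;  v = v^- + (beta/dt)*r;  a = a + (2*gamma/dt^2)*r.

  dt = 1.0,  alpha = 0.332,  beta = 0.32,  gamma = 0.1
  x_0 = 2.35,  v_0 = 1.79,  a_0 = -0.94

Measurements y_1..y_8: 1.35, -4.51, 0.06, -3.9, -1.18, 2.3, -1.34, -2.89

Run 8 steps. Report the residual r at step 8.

step 1: x_pred=3.6700  r=-2.3200  x^+=2.8998  v^+=0.1076  a^+=-1.4040
step 2: x_pred=2.3054  r=-6.8154  x^+=0.0427  v^+=-3.4773  a^+=-2.7671
step 3: x_pred=-4.8182  r=4.8782  x^+=-3.1986  v^+=-4.6834  a^+=-1.7914
step 4: x_pred=-8.7777  r=4.8777  x^+=-7.1583  v^+=-4.9139  a^+=-0.8159
step 5: x_pred=-12.4802  r=11.3002  x^+=-8.7285  v^+=-2.1138  a^+=1.4441
step 6: x_pred=-10.1202  r=12.4202  x^+=-5.9967  v^+=3.3049  a^+=3.9282
step 7: x_pred=-0.7278  r=-0.6122  x^+=-0.9310  v^+=7.0371  a^+=3.8057
step 8: x_pred=8.0090  r=-10.8990  x^+=4.3905  v^+=7.3552  a^+=1.6259

resid = -10.8990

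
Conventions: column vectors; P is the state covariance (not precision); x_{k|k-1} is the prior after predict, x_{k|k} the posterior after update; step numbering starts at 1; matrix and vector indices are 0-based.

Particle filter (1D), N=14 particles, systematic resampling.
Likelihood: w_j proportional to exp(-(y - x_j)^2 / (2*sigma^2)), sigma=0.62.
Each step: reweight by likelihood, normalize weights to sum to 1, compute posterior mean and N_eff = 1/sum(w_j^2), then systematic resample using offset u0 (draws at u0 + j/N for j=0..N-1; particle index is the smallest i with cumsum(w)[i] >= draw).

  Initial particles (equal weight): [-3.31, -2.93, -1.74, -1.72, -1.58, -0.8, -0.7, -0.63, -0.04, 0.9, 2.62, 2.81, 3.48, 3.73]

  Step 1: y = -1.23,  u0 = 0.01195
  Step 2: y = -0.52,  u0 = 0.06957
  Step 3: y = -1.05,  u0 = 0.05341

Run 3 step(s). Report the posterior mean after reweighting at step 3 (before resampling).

step 1: w=[0.0008, 0.0051, 0.1553, 0.1594, 0.1857, 0.1712, 0.1511, 0.1363, 0.0345, 0.0006, 0.0000, 0.0000, 0.0000, 0.0000]  mean=-1.1846  Neff=6.4121  idx=[2, 2, 2, 3, 3, 4, 4, 5, 5, 5, 6, 6, 7, 7]
step 2: w=[0.0185, 0.0185, 0.0185, 0.0197, 0.0197, 0.0297, 0.0297, 0.1158, 0.1158, 0.1158, 0.1229, 0.1229, 0.1262, 0.1262]  mean=-0.8673  Neff=9.4454  idx=[3, 6, 7, 8, 8, 9, 9, 10, 11, 11, 12, 12, 13, 13]
step 3: w=[0.0481, 0.0598, 0.0795, 0.0795, 0.0795, 0.0795, 0.0795, 0.0735, 0.0735, 0.0735, 0.0685, 0.0685, 0.0685, 0.0685]  mean=-0.8222  Neff=13.7971  idx=[1, 2, 3, 4, 4, 5, 6, 7, 8, 9, 10, 11, 12, 13]

post_mean = -0.8222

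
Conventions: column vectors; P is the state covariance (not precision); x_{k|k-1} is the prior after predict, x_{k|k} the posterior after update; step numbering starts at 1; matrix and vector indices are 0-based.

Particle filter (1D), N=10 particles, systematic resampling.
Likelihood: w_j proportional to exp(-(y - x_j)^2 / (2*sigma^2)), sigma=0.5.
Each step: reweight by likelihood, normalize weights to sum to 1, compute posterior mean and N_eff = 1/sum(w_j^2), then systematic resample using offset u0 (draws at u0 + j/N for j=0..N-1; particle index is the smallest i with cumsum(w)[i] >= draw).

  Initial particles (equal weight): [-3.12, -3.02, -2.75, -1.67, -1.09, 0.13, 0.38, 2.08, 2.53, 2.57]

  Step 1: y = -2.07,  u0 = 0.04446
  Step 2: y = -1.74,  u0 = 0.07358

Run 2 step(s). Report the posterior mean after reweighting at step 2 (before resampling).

post_mean = -1.6901

step 1: w=[0.0714, 0.1065, 0.2569, 0.4703, 0.0949, 0.0000, 0.0000, 0.0000, 0.0000, 0.0000]  mean=-2.1396  Neff=3.1990  idx=[0, 1, 2, 2, 3, 3, 3, 3, 3, 4]
step 2: w=[0.0039, 0.0066, 0.0228, 0.0228, 0.1737, 0.1737, 0.1737, 0.1737, 0.1737, 0.0754]  mean=-1.6901  Neff=6.3434  idx=[4, 4, 5, 5, 6, 6, 7, 8, 8, 9]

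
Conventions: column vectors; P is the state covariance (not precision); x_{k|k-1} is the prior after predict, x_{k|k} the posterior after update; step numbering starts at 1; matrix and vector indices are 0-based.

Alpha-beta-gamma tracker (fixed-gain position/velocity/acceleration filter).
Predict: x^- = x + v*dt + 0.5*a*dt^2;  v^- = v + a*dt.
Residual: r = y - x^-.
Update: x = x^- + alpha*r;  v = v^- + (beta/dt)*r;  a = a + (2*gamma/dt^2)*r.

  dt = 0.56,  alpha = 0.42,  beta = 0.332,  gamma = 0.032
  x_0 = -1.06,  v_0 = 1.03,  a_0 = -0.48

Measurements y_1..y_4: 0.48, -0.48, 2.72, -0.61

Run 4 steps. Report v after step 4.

v_post = -0.0592

step 1: x_pred=-0.5585  r=1.0385  x^+=-0.1223  v^+=1.3769  a^+=-0.2681
step 2: x_pred=0.6067  r=-1.0867  x^+=0.1503  v^+=0.5825  a^+=-0.4898
step 3: x_pred=0.3997  r=2.3203  x^+=1.3742  v^+=1.6838  a^+=-0.0163
step 4: x_pred=2.3146  r=-2.9246  x^+=1.0863  v^+=-0.0592  a^+=-0.6132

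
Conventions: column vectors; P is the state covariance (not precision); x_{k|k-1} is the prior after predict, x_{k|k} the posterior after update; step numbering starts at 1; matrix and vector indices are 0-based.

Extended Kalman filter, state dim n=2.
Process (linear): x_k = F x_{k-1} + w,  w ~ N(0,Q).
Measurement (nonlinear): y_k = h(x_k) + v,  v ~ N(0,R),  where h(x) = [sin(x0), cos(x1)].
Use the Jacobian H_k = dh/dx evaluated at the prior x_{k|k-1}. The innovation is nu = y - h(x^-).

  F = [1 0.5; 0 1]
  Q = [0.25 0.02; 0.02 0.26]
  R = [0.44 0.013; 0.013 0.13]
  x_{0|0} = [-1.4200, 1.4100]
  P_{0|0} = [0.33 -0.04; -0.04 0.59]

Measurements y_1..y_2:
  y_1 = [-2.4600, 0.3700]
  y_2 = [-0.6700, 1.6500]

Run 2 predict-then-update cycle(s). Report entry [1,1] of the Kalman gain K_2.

K[1,1] = -0.7731

step 1: x^-=[-0.7150, 1.4100]  P^-=[0.6875 0.2750; 0.2750 0.8500]  H_jac=[0.7551 0.0000; 0.0000 -0.9871]  S=[0.8320 -0.1920; -0.1920 0.9582]  K=[0.5857 -0.1660; 0.0498 -0.8656]  nu=[-1.8044, 0.2099]  x^+=[-1.8066, 1.1384]  P^+=[0.3384 0.0141; 0.0141 0.1133]
step 2: x^-=[-1.2374, 1.1384]  P^-=[0.6309 0.0908; 0.0908 0.3733]  H_jac=[0.3272 0.0000; 0.0000 -0.9079]  S=[0.5076 -0.0140; -0.0140 0.4378]  K=[0.4019 -0.1755; 0.0373 -0.7731]  nu=[0.2749, 1.2309]  x^+=[-1.3430, 0.1969]  P^+=[0.5334 0.0194; 0.0194 0.1102]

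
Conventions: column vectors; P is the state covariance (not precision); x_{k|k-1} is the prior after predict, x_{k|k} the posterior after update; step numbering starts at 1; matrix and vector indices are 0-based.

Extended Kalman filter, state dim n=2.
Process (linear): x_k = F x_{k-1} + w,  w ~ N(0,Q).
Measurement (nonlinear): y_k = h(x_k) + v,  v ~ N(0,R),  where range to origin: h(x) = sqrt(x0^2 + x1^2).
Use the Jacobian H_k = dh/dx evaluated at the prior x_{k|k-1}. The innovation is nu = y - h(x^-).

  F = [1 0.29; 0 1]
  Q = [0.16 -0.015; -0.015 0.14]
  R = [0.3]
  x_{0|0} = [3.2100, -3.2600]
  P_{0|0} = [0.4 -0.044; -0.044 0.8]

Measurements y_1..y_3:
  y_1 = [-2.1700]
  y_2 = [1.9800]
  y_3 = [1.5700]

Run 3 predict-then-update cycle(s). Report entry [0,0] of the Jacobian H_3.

H_jac[0,0] = 0.8443

step 1: x^-=[2.2646, -3.2600]  P^-=[0.6018 0.1730; 0.1730 0.9400]  H_jac=[0.5705 -0.8213]  S=[0.9678]  K=[0.2079; -0.6957]  nu=[-6.1394]  x^+=[0.9880, 1.0113]  P^+=[0.5599 0.3130; 0.3130 0.4716]
step 2: x^-=[1.2813, 1.0113]  P^-=[0.9411 0.4348; 0.4348 0.6116]  H_jac=[0.7850 0.6195]  S=[1.5375]  K=[0.6557; 0.4684]  nu=[0.3477]  x^+=[1.5093, 1.1742]  P^+=[0.2801 -0.0374; -0.0374 0.2742]
step 3: x^-=[1.8498, 1.1742]  P^-=[0.4415 0.0271; 0.0271 0.4142]  H_jac=[0.8443 0.5359]  S=[0.7582]  K=[0.5108; 0.3230]  nu=[-0.6210]  x^+=[1.5326, 0.9736]  P^+=[0.2437 -0.0980; -0.0980 0.3352]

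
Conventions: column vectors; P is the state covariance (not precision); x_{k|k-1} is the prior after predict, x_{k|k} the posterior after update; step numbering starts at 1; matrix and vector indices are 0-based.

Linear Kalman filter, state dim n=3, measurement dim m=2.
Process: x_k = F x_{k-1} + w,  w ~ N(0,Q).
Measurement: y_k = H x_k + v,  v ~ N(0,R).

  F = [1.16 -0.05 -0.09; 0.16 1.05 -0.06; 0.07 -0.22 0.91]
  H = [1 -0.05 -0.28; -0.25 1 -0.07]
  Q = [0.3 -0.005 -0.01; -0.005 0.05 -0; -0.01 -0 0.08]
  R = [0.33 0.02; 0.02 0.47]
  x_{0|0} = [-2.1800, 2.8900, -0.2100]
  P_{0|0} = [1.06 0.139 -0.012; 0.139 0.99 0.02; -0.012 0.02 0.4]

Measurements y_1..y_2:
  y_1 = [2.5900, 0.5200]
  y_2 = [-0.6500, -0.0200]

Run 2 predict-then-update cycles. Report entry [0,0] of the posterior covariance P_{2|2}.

step 1: x^-=[-2.6544, 2.6983, -0.9795]  P^-=[1.7186 0.3093 0.0051; 0.3093 1.2145 -0.2157; 0.0051 -0.2157 0.4505]  S=[2.0471 -0.0888; -0.0888 1.6698]  K=[0.8300 -0.0282; 0.1813 0.6997; -0.0604 -0.1520]  nu=[5.1051, -2.9105]  x^+=[1.6650, 1.5872, -0.8456]  P^+=[0.3027 0.0853 0.0896; 0.0853 0.3523 -0.0218; 0.0896 -0.0218 0.4061]
step 2: x^-=[1.9282, 1.9837, -1.0021]  P^-=[0.6827 0.1326 0.0577; 0.1326 0.4773 -0.1054; 0.0577 -0.1054 0.4524]  S=[1.0008 -0.0023; -0.0023 0.9427]  K=[0.6593 -0.0431; 0.1392 0.4793; -0.0640 -0.1608]  nu=[-2.7596, -1.5918]  x^+=[0.1775, 0.8366, -0.5696]  P^+=[0.2458 0.0609 0.0932; 0.0609 0.2416 -0.0239; 0.0932 -0.0239 0.4239]

P_post[0,0] = 0.2458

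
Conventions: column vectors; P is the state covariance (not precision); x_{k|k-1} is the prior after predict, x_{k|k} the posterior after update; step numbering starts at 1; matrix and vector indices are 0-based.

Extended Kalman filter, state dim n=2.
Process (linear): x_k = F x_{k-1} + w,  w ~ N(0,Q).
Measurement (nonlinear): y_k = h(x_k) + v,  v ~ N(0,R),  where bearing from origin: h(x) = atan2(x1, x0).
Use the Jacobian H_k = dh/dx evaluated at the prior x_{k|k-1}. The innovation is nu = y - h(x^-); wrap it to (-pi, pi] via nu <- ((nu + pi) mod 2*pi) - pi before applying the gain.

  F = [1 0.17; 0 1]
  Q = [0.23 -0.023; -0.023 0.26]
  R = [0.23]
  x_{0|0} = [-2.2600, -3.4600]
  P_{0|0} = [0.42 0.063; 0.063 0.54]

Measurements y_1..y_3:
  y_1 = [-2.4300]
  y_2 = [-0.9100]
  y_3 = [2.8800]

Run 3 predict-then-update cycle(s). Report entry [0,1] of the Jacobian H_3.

H_jac[0,1] = -0.1235

step 1: x^-=[-2.8482, -3.4600]  P^-=[0.6870 0.1318; 0.1318 0.8000]  H_jac=[0.1723 -0.1418]  S=[0.2600]  K=[0.3833; -0.3490]  nu=[-0.1705]  x^+=[-2.9135, -3.4005]  P^+=[0.6488 0.1666; 0.1666 0.7683]
step 2: x^-=[-3.4916, -3.4005]  P^-=[0.9577 0.2742; 0.2742 1.0283]  H_jac=[0.1431 -0.1470]  S=[0.2603]  K=[0.3718; -0.4299]  nu=[1.4594]  x^+=[-2.9490, -4.0279]  P^+=[0.9217 0.3158; 0.3158 0.9802]
step 3: x^-=[-3.6337, -4.0279]  P^-=[1.2874 0.4594; 0.4594 1.2402]  H_jac=[0.1369 -0.1235]  S=[0.2575]  K=[0.4640; -0.3505]  nu=[-1.0984]  x^+=[-4.1434, -3.6429]  P^+=[1.2319 0.5013; 0.5013 1.2086]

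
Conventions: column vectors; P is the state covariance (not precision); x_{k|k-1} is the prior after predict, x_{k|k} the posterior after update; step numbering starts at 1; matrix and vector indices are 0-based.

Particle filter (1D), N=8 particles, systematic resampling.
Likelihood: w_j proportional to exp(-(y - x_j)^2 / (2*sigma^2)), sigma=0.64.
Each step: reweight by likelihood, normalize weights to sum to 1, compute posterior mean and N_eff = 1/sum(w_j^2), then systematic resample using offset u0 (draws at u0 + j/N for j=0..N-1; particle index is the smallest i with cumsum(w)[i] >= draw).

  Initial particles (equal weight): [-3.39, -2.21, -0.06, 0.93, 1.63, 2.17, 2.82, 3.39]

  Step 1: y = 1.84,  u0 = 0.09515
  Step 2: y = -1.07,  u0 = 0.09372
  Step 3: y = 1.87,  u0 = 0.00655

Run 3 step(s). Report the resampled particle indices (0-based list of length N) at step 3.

step 1: w=[0.0000, 0.0000, 0.0048, 0.1420, 0.3698, 0.3417, 0.1209, 0.0208]  mean=1.8875  Neff=3.4627  idx=[3, 4, 4, 4, 5, 5, 5, 6]
step 2: w=[0.9477, 0.0171, 0.0171, 0.0171, 0.0003, 0.0003, 0.0003, 0.0000]  mean=0.9671  Neff=1.1123  idx=[0, 0, 0, 0, 0, 0, 0, 2]
step 3: w=[0.1027, 0.1027, 0.1027, 0.1027, 0.1027, 0.1027, 0.1027, 0.2814]  mean=1.1270  Neff=6.5381  idx=[0, 1, 2, 3, 4, 6, 7, 7]

resampled_idx = [0, 1, 2, 3, 4, 6, 7, 7]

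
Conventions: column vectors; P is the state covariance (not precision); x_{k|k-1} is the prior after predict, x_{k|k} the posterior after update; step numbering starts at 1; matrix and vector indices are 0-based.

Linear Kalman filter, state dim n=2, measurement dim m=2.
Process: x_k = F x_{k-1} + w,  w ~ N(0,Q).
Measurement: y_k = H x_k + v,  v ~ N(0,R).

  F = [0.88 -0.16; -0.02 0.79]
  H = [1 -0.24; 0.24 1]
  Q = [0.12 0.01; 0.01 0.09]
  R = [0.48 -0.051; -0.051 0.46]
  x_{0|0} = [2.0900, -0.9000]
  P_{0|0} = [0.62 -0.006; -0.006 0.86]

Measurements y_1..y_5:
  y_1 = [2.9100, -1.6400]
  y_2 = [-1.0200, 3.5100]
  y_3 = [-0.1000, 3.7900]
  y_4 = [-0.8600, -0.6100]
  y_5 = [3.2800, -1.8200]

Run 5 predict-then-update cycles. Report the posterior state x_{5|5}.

step 1: x^-=[1.9832, -0.7528]  P^-=[0.6238 -0.1138; -0.1138 0.6272]  S=[1.1946 -0.1591; -0.1591 1.0685]  K=[0.5607 0.1171; -0.1495 0.5392]  nu=[0.7461, -1.3632]  x^+=[2.2419, -1.5993]  P^+=[0.2546 -0.0358; -0.0358 0.2642]
step 2: x^-=[2.2288, -1.3083]  P^-=[0.3340 -0.0529; -0.0529 0.2561]  S=[0.8541 -0.0822; -0.0822 0.7100]  K=[0.4142 0.0863; -0.1021 0.3311]  nu=[-3.5628, 4.2834]  x^+=[1.1229, 0.4735]  P^+=[0.1880 -0.0265; -0.0265 0.1639]
step 3: x^-=[0.9124, 0.3516]  P^-=[0.2773 -0.0326; -0.0326 0.1932]  S=[0.7840 -0.0615; -0.0615 0.6535]  K=[0.3704 0.0869; -0.0790 0.2762]  nu=[-0.9280, 3.2195]  x^+=[0.8483, 1.3141]  P^+=[0.1687 -0.0194; -0.0194 0.1357]
step 4: x^-=[0.5362, 1.0212]  P^-=[0.2596 -0.0237; -0.0237 0.1754]  S=[0.7611 -0.0531; -0.0531 0.6390]  K=[0.3548 0.0899; -0.0683 0.2599]  nu=[-1.1511, -1.7599]  x^+=[-0.0305, 0.6424]  P^+=[0.1620 -0.0156; -0.0156 0.1268]
step 5: x^-=[-0.1296, 0.5081]  P^-=[0.2531 -0.0198; -0.0198 0.1697]  S=[0.7524 -0.0496; -0.0496 0.6348]  K=[0.3488 0.0918; -0.0636 0.2549]  nu=[3.5316, -2.2970]  x^+=[0.8912, -0.3020]  P^+=[0.1594 -0.0138; -0.0138 0.1238]

x_post = [0.8912, -0.3020]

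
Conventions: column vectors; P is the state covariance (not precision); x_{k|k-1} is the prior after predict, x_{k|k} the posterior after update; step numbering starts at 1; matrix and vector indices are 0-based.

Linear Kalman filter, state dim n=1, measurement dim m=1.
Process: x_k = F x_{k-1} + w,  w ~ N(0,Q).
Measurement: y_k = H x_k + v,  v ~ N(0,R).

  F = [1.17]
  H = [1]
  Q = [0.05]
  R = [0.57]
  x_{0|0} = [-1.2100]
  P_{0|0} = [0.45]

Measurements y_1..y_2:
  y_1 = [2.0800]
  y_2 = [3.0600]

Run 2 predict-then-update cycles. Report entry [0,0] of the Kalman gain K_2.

K[0,0] = 0.4522

step 1: x^-=[-1.4157]  P^-=[0.6660]  S=[1.2360]  K=[0.5388]  nu=[3.4957]  x^+=[0.4679]  P^+=[0.3071]
step 2: x^-=[0.5475]  P^-=[0.4704]  S=[1.0404]  K=[0.4522]  nu=[2.5125]  x^+=[1.6835]  P^+=[0.2577]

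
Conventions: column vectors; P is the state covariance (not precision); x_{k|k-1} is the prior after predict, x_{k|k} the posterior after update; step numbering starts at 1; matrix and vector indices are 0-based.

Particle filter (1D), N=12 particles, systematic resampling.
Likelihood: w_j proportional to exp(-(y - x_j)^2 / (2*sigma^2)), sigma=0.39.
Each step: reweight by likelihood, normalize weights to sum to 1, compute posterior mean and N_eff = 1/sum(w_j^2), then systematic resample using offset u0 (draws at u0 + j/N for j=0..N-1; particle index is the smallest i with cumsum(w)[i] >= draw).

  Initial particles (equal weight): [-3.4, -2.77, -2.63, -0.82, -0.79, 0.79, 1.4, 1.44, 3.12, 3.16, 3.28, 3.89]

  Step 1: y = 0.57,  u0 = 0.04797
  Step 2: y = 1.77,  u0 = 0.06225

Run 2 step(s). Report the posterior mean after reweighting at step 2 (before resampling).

post_mean = 1.2686

step 1: w=[0.0000, 0.0000, 0.0000, 0.0017, 0.0022, 0.8171, 0.0995, 0.0796, 0.0000, 0.0000, 0.0000, 0.0000]  mean=0.8963  Neff=1.4623  idx=[5, 5, 5, 5, 5, 5, 5, 5, 5, 5, 6, 7]
step 2: w=[0.0241, 0.0241, 0.0241, 0.0241, 0.0241, 0.0241, 0.0241, 0.0241, 0.0241, 0.0241, 0.3618, 0.3967]  mean=1.2686  Neff=3.3998  idx=[2, 6, 9, 10, 10, 10, 10, 11, 11, 11, 11, 11]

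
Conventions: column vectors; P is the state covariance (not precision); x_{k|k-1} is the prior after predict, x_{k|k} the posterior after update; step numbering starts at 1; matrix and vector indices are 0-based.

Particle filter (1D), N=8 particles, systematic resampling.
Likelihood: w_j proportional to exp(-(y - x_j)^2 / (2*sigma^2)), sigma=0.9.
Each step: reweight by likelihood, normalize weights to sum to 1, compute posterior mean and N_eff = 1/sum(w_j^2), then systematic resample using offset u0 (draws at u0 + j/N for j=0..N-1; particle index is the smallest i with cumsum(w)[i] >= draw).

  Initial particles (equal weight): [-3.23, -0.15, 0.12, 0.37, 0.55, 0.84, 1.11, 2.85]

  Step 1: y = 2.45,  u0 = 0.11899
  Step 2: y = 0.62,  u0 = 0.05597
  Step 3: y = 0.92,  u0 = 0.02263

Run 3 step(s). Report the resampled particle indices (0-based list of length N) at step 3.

step 1: w=[0.0000, 0.0093, 0.0210, 0.0416, 0.0647, 0.1212, 0.1982, 0.5440]  mean=1.9244  Neff=2.8059  idx=[4, 5, 6, 7, 7, 7, 7, 7]
step 2: w=[0.3256, 0.3170, 0.2816, 0.0152, 0.0152, 0.0152, 0.0152, 0.0152]  mean=0.9740  Neff=3.4851  idx=[0, 0, 0, 1, 1, 2, 2, 3]
step 3: w=[0.1350, 0.1350, 0.1350, 0.1464, 0.1464, 0.1437, 0.1437, 0.0147]  mean=0.8298  Neff=7.1905  idx=[0, 1, 2, 2, 3, 4, 5, 6]

resampled_idx = [0, 1, 2, 2, 3, 4, 5, 6]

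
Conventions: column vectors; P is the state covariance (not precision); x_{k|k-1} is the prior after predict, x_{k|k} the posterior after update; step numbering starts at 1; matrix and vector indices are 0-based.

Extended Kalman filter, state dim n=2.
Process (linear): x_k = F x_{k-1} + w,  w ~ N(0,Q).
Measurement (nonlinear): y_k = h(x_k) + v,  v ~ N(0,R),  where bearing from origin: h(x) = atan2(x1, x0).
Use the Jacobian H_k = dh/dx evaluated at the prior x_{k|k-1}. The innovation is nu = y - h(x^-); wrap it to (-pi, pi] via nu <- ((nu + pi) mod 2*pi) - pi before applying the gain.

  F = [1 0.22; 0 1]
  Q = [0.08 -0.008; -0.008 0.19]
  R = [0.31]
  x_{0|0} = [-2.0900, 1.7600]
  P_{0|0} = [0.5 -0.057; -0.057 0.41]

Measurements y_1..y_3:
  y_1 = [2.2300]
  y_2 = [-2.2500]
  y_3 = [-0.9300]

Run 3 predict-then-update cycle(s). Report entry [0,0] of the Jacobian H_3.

step 1: x^-=[-1.7028, 1.7600]  P^-=[0.5748 0.0252; 0.0252 0.6000]  H_jac=[-0.2935 -0.2839]  S=[0.4121]  K=[-0.4267; -0.4314]  nu=[-0.1097]  x^+=[-1.6560, 1.8073]  P^+=[0.4997 -0.0506; -0.0506 0.5233]
step 2: x^-=[-1.2584, 1.8073]  P^-=[0.5828 0.0565; 0.0565 0.7133]  H_jac=[-0.3726 -0.2595]  S=[0.4499]  K=[-0.5153; -0.4582]  nu=[1.8542]  x^+=[-2.2139, 0.9577]  P^+=[0.4633 -0.0497; -0.0497 0.6189]
step 3: x^-=[-2.0032, 0.9577]  P^-=[0.5514 0.0784; 0.0784 0.8089]  H_jac=[-0.1943 -0.4063]  S=[0.4767]  K=[-0.2915; -0.7214]  nu=[2.6576]  x^+=[-2.7779, -0.9593]  P^+=[0.5109 -0.0218; -0.0218 0.5608]

H_jac[0,0] = -0.1943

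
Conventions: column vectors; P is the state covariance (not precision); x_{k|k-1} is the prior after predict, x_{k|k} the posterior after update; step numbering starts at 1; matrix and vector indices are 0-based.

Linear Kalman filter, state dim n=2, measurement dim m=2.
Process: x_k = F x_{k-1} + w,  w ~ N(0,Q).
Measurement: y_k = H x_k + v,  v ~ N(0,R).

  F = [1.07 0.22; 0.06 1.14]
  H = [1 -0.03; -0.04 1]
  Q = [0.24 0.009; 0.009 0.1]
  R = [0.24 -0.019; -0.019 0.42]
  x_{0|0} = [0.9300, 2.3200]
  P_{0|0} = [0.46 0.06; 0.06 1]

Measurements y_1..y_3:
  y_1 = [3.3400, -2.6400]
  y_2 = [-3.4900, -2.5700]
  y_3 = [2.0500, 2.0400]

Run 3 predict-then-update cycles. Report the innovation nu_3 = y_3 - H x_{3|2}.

step 1: x^-=[1.5055, 2.7006]  P^-=[0.8433 0.3633; 0.3633 1.4095]  S=[1.0628 0.2687; 0.2687 1.8017]  K=[0.7659 0.0687; 0.1105 0.7577]  nu=[1.9155, -5.2804]  x^+=[2.6098, -1.0889]  P^+=[0.1832 0.0216; 0.0216 0.3170]
step 2: x^-=[2.5529, -1.0848]  P^-=[0.4752 0.1269; 0.1269 0.5156]  S=[0.7081 0.0736; 0.0736 0.9262]  K=[0.6591 0.0641; 0.1010 0.5432]  nu=[-6.0755, -1.3831]  x^+=[-1.5401, -2.4494]  P^+=[0.1576 0.0207; 0.0207 0.2270]
step 3: x^-=[-2.1868, -2.8847]  P^-=[0.4412 0.1016; 0.1016 0.3985]  S=[0.6754 0.0531; 0.0531 0.8110]  K=[0.6438 0.0613; 0.0950 0.4801]  nu=[4.1503, 4.8372]  x^+=[0.7820, -0.1683]  P^+=[0.1539 0.0197; 0.0197 0.2006]

innov = [4.1503, 4.8372]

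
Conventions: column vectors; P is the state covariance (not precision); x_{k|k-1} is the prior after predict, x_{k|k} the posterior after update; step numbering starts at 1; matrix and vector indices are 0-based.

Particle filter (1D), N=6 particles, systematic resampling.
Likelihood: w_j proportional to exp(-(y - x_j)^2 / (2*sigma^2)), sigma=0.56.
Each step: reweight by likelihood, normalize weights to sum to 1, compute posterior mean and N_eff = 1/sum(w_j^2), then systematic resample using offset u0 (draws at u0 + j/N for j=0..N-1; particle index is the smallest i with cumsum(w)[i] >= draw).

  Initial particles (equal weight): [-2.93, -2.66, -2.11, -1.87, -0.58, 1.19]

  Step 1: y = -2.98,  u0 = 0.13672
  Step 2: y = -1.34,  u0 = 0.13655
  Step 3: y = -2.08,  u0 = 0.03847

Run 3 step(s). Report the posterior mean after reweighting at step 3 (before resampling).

step 1: w=[0.4359, 0.3717, 0.1309, 0.0614, 0.0000, 0.0000]  mean=-2.6571  Neff=2.8643  idx=[0, 0, 1, 1, 1, 3]
step 2: w=[0.0206, 0.0206, 0.0722, 0.0722, 0.0722, 0.7422]  mean=-2.0848  Neff=1.7628  idx=[3, 5, 5, 5, 5, 5]
step 3: w=[0.1115, 0.1777, 0.1777, 0.1777, 0.1777, 0.1777]  mean=-1.9581  Neff=5.8714  idx=[0, 1, 2, 3, 4, 5]

post_mean = -1.9581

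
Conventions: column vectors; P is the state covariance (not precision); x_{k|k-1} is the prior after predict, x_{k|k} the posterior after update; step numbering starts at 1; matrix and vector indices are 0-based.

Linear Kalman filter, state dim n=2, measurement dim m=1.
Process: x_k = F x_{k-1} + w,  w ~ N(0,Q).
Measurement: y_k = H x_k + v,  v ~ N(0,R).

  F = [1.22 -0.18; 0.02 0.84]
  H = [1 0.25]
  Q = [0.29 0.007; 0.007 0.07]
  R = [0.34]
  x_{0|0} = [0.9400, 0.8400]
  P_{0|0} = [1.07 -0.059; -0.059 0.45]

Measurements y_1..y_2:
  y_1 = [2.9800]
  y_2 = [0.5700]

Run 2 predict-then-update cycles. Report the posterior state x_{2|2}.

x_post = [1.1585, 0.7924]

step 1: x^-=[0.9956, 0.7244]  P^-=[1.9231 -0.0952; -0.0952 0.3860]  S=[2.2396]  K=[0.8480; 0.0006]  nu=[1.8033]  x^+=[2.5249, 0.7255]  P^+=[0.3124 -0.0963; -0.0963 0.3860]
step 2: x^-=[2.9498, 0.6599]  P^-=[0.8098 -0.1421; -0.1421 0.3392]  S=[1.1000]  K=[0.7039; -0.0521]  nu=[-2.5447]  x^+=[1.1585, 0.7924]  P^+=[0.2648 -0.1018; -0.1018 0.3362]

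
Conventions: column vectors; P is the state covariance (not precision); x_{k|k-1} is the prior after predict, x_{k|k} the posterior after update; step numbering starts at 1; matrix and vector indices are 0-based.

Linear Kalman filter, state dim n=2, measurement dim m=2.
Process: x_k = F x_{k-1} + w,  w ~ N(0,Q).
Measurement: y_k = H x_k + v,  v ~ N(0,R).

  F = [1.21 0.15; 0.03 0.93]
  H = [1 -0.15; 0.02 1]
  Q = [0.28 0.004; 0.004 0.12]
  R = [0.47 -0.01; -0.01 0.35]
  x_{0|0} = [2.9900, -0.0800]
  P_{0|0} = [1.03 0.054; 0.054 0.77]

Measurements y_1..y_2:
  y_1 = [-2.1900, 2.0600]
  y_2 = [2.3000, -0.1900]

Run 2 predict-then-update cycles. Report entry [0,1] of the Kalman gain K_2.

K[0,1] = 0.1106

step 1: x^-=[3.6059, 0.0153]  P^-=[1.8249 0.2098; 0.2098 0.7899]  S=[2.2498 0.1172; 0.1172 1.1490]  K=[0.7902 0.1338; 0.0046 0.6906]  nu=[-5.7936, 1.9726]  x^+=[-0.7084, 1.3509]  P^+=[0.3748 0.0314; 0.0314 0.2410]
step 2: x^-=[-0.6545, 1.2351]  P^-=[0.8455 0.0867; 0.0867 0.3306]  S=[1.2970 0.0438; 0.0438 0.6844]  K=[0.6382 0.1106; 0.0123 0.4848]  nu=[3.1398, -1.4120]  x^+=[1.1930, 0.5891]  P^+=[0.3028 0.0263; 0.0263 0.1690]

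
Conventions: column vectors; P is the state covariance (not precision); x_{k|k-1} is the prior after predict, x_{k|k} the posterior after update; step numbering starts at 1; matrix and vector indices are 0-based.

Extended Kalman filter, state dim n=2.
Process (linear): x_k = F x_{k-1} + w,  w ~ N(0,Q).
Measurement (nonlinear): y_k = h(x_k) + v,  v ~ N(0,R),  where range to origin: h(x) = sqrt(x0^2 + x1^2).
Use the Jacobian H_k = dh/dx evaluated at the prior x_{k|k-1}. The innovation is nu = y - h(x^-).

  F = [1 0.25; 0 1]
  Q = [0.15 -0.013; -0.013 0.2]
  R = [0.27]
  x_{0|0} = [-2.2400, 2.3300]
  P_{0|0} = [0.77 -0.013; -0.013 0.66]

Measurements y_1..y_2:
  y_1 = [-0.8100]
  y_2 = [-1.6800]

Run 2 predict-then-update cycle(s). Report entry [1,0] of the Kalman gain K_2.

K[1,0] = 0.6090

step 1: x^-=[-1.6575, 2.3300]  P^-=[0.9548 0.1390; 0.1390 0.8600]  H_jac=[-0.5797 0.8149]  S=[1.0305]  K=[-0.4271; 0.6018]  nu=[-3.6694]  x^+=[-0.0902, 0.1216]  P^+=[0.7667 0.4039; 0.4039 0.4867]
step 2: x^-=[-0.0598, 0.1216]  P^-=[1.1491 0.5126; 0.5126 0.6867]  H_jac=[-0.4410 0.8975]  S=[0.6409]  K=[-0.0728; 0.6090]  nu=[-1.8155]  x^+=[0.0725, -0.9840]  P^+=[1.1457 0.5410; 0.5410 0.4490]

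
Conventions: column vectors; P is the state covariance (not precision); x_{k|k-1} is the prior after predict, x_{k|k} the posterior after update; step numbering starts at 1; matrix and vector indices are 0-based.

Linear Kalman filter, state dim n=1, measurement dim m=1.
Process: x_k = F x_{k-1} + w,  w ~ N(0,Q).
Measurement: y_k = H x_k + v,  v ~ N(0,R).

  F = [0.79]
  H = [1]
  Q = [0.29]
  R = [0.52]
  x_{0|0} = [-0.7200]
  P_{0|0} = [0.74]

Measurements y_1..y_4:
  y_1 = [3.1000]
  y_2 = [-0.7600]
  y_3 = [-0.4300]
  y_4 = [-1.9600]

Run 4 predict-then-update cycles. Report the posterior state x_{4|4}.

x_post = [-0.9303]

step 1: x^-=[-0.5688]  P^-=[0.7518]  S=[1.2718]  K=[0.5911]  nu=[3.6688]  x^+=[1.6000]  P^+=[0.3074]
step 2: x^-=[1.2640]  P^-=[0.4818]  S=[1.0018]  K=[0.4810]  nu=[-2.0240]  x^+=[0.2905]  P^+=[0.2501]
step 3: x^-=[0.2295]  P^-=[0.4461]  S=[0.9661]  K=[0.4617]  nu=[-0.6595]  x^+=[-0.0750]  P^+=[0.2401]
step 4: x^-=[-0.0593]  P^-=[0.4399]  S=[0.9599]  K=[0.4582]  nu=[-1.9007]  x^+=[-0.9303]  P^+=[0.2383]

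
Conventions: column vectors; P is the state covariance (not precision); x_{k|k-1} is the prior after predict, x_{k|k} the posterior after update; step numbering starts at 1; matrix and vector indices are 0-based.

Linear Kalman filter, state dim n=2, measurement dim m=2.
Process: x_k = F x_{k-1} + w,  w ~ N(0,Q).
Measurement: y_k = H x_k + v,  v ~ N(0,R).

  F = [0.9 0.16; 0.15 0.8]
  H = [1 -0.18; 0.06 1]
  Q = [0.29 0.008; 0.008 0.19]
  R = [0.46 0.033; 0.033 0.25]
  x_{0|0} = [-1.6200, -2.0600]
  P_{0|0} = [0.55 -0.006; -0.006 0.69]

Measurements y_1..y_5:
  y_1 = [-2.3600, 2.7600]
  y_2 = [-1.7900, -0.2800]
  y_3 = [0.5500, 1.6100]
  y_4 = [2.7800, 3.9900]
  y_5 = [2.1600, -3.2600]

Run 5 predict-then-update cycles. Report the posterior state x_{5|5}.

x_post = [1.6405, -0.8045]

step 1: x^-=[-1.7876, -1.8910]  P^-=[0.7514 0.1661; 0.1661 0.6425]  S=[1.1725 0.1267; 0.1267 0.9152]  K=[0.5994 0.1478; -0.0346 0.7178]  nu=[-0.9128, 4.7583]  x^+=[-1.6317, 1.5559]  P^+=[0.2877 0.0395; 0.0395 0.1759]
step 2: x^-=[-1.2196, 0.9999]  P^-=[0.5389 0.0987; 0.0987 0.3185]  S=[0.9737 0.1056; 0.1056 0.5823]  K=[0.5211 0.1305; -0.0183 0.5605]  nu=[-0.3904, -1.2068]  x^+=[-1.5805, 0.3307]  P^+=[0.2503 0.0348; 0.0348 0.1374]
step 3: x^-=[-1.3696, 0.0275]  P^-=[0.5063 0.0853; 0.0853 0.2919]  S=[0.9450 0.0952; 0.0952 0.5540]  K=[0.5072 0.1216; -0.0197 0.5396]  nu=[1.9245, 1.6647]  x^+=[-0.1910, 0.8878]  P^+=[0.2432 0.0325; 0.0325 0.1323]
step 4: x^-=[-0.0298, 0.6816]  P^-=[0.4997 0.0820; 0.0820 0.2880]  S=[0.9396 0.0922; 0.0922 0.5496]  K=[0.5045 0.1190; -0.0206 0.5363]  nu=[2.9325, 3.3102]  x^+=[1.8437, 2.3967]  P^+=[0.2417 0.0319; 0.0319 0.1315]
step 5: x^-=[2.0428, 2.1939]  P^-=[0.4984 0.0812; 0.0812 0.2873]  S=[0.9384 0.0915; 0.0915 0.5488]  K=[0.5039 0.1184; -0.0208 0.5358]  nu=[0.5121, -5.5765]  x^+=[1.6405, -0.8045]  P^+=[0.2414 0.0317; 0.0317 0.1314]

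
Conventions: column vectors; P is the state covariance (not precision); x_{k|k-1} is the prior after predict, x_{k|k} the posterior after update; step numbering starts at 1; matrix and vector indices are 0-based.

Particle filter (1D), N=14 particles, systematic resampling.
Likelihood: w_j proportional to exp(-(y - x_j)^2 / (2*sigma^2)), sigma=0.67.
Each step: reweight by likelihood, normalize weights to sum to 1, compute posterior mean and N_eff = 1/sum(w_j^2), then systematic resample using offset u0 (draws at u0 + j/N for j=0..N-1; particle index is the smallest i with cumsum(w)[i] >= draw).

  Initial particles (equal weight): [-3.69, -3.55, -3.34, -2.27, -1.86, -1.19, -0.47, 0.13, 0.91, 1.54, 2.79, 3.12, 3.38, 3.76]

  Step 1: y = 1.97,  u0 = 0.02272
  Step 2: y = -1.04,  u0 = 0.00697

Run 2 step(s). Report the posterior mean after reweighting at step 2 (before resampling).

post_mean = 0.9800

step 1: w=[0.0000, 0.0000, 0.0000, 0.0000, 0.0000, 0.0000, 0.0007, 0.0117, 0.1457, 0.4144, 0.2408, 0.1167, 0.0556, 0.0144]  mean=2.0499  Neff=3.7311  idx=[8, 8, 9, 9, 9, 9, 9, 9, 10, 10, 10, 10, 11, 12]
step 2: w=[0.4445, 0.4445, 0.0185, 0.0185, 0.0185, 0.0185, 0.0185, 0.0185, 0.0000, 0.0000, 0.0000, 0.0000, 0.0000, 0.0000]  mean=0.9800  Neff=2.5178  idx=[0, 0, 0, 0, 0, 0, 0, 1, 1, 1, 1, 1, 1, 4]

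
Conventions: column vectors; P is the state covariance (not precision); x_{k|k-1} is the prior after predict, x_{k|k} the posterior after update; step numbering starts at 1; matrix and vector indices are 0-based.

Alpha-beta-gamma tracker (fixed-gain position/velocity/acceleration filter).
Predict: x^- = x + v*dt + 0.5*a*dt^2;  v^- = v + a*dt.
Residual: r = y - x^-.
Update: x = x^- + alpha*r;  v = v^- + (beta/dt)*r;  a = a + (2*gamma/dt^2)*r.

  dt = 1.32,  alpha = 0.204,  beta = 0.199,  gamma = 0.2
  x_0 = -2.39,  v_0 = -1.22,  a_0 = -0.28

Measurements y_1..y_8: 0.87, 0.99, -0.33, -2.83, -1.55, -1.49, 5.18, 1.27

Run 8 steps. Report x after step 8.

step 1: x_pred=-4.2443  r=5.1143  x^+=-3.2010  v^+=-0.8186  a^+=0.8941
step 2: x_pred=-3.5026  r=4.4926  x^+=-2.5861  v^+=1.0389  a^+=1.9254
step 3: x_pred=0.4627  r=-0.7927  x^+=0.3010  v^+=3.4610  a^+=1.7435
step 4: x_pred=6.3884  r=-9.2184  x^+=4.5079  v^+=4.3726  a^+=-0.3728
step 5: x_pred=9.9550  r=-11.5050  x^+=7.6080  v^+=2.1461  a^+=-3.0140
step 6: x_pred=7.8150  r=-9.3050  x^+=5.9168  v^+=-3.2352  a^+=-5.1501
step 7: x_pred=-2.8404  r=8.0204  x^+=-1.2042  v^+=-8.8242  a^+=-3.3089
step 8: x_pred=-15.7348  r=17.0048  x^+=-12.2658  v^+=-10.6283  a^+=0.5949

x_post = -12.2658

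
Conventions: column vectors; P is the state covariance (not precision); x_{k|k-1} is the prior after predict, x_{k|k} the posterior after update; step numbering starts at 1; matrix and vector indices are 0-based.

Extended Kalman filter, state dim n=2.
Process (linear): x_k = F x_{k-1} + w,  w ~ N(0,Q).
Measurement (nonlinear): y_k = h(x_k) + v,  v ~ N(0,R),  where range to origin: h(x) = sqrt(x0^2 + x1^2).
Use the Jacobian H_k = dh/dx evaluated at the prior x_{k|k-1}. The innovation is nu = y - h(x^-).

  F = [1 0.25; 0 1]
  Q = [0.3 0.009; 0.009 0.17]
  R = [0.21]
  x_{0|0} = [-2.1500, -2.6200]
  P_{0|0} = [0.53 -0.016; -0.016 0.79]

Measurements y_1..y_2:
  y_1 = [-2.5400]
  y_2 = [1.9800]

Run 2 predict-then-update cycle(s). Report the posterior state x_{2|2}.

step 1: x^-=[-2.8050, -2.6200]  P^-=[0.8714 0.1905; 0.1905 0.9600]  H_jac=[-0.7308 -0.6826]  S=[1.3127]  K=[-0.5842; -0.6052]  nu=[-6.3783]  x^+=[0.9209, 1.2404]  P^+=[0.4234 -0.2736; -0.2736 0.4791]
step 2: x^-=[1.2310, 1.2404]  P^-=[0.6166 -0.1448; -0.1448 0.6491]  H_jac=[0.7044 0.7098]  S=[0.6981]  K=[0.4749; 0.5138]  nu=[0.2325]  x^+=[1.3414, 1.3598]  P^+=[0.4591 -0.3152; -0.3152 0.4648]

x_post = [1.3414, 1.3598]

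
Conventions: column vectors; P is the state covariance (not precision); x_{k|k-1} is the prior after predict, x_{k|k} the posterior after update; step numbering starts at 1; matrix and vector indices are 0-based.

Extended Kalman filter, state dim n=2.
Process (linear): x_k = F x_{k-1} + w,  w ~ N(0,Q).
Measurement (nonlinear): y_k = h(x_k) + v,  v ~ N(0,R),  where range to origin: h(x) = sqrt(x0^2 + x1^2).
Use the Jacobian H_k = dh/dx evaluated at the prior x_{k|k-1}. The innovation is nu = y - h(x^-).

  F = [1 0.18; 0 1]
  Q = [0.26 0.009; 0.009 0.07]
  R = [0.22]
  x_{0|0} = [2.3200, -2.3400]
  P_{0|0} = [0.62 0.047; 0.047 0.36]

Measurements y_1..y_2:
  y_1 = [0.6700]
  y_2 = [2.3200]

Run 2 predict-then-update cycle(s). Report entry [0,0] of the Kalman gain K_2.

step 1: x^-=[1.8988, -2.3400]  P^-=[0.9086 0.1208; 0.1208 0.4300]  H_jac=[0.6301 -0.7765]  S=[0.7218]  K=[0.6632; -0.3571]  nu=[-2.3435]  x^+=[0.3446, -1.5031]  P^+=[0.5911 0.2918; 0.2918 0.3379]
step 2: x^-=[0.0741, -1.5031]  P^-=[0.9671 0.3616; 0.3616 0.4079]  H_jac=[0.0492 -0.9988]  S=[0.5937]  K=[-0.5281; -0.6563]  nu=[0.8151]  x^+=[-0.3564, -2.0380]  P^+=[0.8015 0.1558; 0.1558 0.1522]

K[0,0] = -0.5281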